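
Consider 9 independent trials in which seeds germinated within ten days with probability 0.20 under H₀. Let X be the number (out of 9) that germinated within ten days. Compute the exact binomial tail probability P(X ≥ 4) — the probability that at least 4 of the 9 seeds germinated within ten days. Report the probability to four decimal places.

X is binomial with n = 9 and p = 0.20.
P(X ≥ 4) = Σ_{j=4}^{9} C(9,j)·0.20^j·0.80^{9−j}.
= 0.066060 + 0.016515 + 0.002753 + 0.000295 + 0.000018 + 0.000001 = 0.0856.

P = 0.0856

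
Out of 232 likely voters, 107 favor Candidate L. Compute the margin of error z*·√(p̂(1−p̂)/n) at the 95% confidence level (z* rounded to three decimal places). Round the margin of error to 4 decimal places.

ME = 0.0641

Sample proportion p̂ = 107/232 = 0.46121.
SE(p̂) = √(0.46121·0.53879/232) = 0.032728.
The 95% critical value is z* = 1.960.
ME = 1.960·0.032728 = 0.0641.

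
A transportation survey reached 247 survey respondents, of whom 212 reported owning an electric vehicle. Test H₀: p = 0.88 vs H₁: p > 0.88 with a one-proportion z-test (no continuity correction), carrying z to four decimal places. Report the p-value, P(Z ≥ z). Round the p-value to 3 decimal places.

The sample proportion is 212/247 = 0.85830.
Null standard error: √(0.88·0.12/247) = √0.000427530 = 0.020677.
Test statistic (full precision, shown to 4 dp): z = (212/247 − 0.88)/SE₀ ≈ -1.0495.
p-value = P(Z ≥ z) with z = -1.0495 → 0.853.

p-value = 0.853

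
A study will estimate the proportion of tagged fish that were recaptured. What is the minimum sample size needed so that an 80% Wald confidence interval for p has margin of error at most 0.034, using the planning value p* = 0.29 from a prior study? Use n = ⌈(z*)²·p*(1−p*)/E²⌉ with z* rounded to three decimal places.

n = 293

The 80% critical value is z* = 1.282.
p*(1−p*) = 0.2059.
Required n before rounding: 1.643524 × 0.2059 / 0.034² = 292.735.
Rounding up, n = 293.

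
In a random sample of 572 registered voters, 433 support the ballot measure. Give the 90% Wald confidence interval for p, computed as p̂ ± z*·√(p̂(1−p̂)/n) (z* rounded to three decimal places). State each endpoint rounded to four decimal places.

(0.7275, 0.7865)

Sample proportion p̂ = 433/572 = 0.75699.
Standard error of p̂: √(0.183955/572) = √0.000321599 = 0.017933.
z* = 1.645 at the 90% level.
Margin of error: 1.645 × 0.017933 = 0.02950.
CI: 0.75699 ± 0.02950 = (0.7275, 0.7865).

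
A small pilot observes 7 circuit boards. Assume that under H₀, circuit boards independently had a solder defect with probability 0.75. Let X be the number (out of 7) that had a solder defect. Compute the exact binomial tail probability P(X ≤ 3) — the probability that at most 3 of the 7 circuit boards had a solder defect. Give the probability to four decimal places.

P = 0.0706

X is binomial with n = 7 and p = 0.75.
P(X ≤ 3) = C(7,0)·0.75^0·0.25^7 + C(7,1)·0.75^1·0.25^6 + C(7,2)·0.75^2·0.25^5 + C(7,3)·0.75^3·0.25^4.
= 0.000061 + 0.001282 + 0.011536 + 0.057678 = 0.0706.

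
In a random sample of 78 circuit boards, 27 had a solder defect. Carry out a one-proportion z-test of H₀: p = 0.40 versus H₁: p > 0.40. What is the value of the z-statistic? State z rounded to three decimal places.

z = -0.971

The sample proportion is 27/78 = 0.34615.
Under H₀, SE = √(p₀(1−p₀)/n) = √(0.40·0.60/78) = √0.003076923 = 0.055470.
z = (0.34615 − 0.40)/0.055470 = -0.05385/0.055470 = -0.971.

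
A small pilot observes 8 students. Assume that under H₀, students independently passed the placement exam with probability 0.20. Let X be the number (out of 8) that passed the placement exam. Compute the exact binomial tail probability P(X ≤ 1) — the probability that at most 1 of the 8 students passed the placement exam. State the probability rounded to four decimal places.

P = 0.5033

X ~ Binomial(n=8, p=0.20).
P(X ≤ 1) = C(8,0)·0.20^0·0.80^8 + C(8,1)·0.20^1·0.80^7.
= 0.167772 + 0.335544 = 0.5033.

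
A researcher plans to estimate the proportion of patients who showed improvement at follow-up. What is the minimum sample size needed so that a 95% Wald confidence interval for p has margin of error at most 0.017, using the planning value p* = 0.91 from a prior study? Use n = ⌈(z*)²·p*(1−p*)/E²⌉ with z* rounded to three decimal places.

n = 1089

z* = 1.960 at the 95% level.
p*(1−p*) = 0.0819.
Required n before rounding: 3.841600 × 0.0819 / 0.017² = 1088.675.
Rounding up, n = 1089.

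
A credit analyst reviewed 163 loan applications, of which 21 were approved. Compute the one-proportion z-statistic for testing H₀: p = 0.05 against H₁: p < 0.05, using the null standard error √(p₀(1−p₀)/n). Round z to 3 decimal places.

The sample proportion is 21/163 = 0.12883.
Null standard error: √(0.05·0.95/163) = √0.000291411 = 0.017071.
Test statistic: z = 0.07883/0.017071 = 4.618.

z = 4.618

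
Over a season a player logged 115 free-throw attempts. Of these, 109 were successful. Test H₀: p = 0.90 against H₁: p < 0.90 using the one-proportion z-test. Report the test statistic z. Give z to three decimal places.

z = 1.710

With x = 109 successes in n = 115, p̂ = 0.94783.
Under H₀, SE = √(p₀(1−p₀)/n) = √(0.90·0.10/115) = √0.000782609 = 0.027975.
z = (0.94783 − 0.90)/0.027975 = 0.04783/0.027975 = 1.710.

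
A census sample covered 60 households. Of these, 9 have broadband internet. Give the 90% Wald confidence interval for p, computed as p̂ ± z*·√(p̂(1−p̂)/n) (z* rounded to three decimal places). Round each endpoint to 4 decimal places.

(0.0742, 0.2258)

With x = 9 successes in n = 60, p̂ = 0.15000.
Standard error of p̂: √(0.127500/60) = √0.002125000 = 0.046098.
For 90% confidence, z* = 1.645.
Margin = 1.645·0.046098 = 0.07583.
CI: 0.15000 ± 0.07583 = (0.0742, 0.2258).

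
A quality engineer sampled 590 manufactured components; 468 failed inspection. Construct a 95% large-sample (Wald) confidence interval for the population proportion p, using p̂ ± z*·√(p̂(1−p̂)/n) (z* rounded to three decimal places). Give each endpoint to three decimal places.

Sample proportion p̂ = 468/590 = 0.79322.
SE(p̂) = √(0.79322·0.20678/590) = 0.016673.
z* = 1.960 at the 95% level.
Margin = 1.960·0.016673 = 0.03268.
Interval: 0.79322 ± 0.03268 → (0.761, 0.826).

(0.761, 0.826)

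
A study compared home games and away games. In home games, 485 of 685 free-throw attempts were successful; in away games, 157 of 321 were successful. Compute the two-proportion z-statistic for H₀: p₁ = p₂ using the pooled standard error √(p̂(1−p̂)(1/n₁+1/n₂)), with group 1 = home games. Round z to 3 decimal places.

z = 6.736

p̂₁ = 485/685 = 0.70803, p̂₂ = 157/321 = 0.48910.
Pooling: p̂ = 642/1006 = 0.63817.
SE = √[p̂(1−p̂)(1/n₁+1/n₂)] = √[0.63817·0.36183·(1/685+1/321)] ≈ 0.032503.
z = 0.21893/0.032503 = 6.736.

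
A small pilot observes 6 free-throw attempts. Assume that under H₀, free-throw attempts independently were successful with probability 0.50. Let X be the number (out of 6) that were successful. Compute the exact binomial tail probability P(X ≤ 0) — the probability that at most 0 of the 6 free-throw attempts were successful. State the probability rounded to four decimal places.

P = 0.0156

X ~ Binomial(n=6, p=0.50).
P(X ≤ 0) = C(6,0)·0.50^0·0.50^6.
= 0.015625 = 0.0156.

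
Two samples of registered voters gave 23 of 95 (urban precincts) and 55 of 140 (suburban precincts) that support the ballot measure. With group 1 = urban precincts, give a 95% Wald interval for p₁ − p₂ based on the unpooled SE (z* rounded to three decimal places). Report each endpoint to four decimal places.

(-0.2689, -0.0326)

p̂₁ = 0.24211, p̂₂ = 0.39286, so the observed difference is -0.15075.
SE = √(0.001931477 + 0.001703717) = √0.003635194 = 0.060293.
For 95% confidence, z* = 1.960. Margin of error = 0.11817.
So the interval runs from -0.2689 to -0.0326.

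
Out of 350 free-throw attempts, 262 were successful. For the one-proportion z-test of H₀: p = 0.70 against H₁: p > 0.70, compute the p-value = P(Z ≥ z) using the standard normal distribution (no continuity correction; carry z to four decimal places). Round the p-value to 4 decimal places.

Sample proportion p̂ = 262/350 = 0.74857.
Under H₀, SE = √(p₀(1−p₀)/n) = √(0.70·0.30/350) = √0.000600000 = 0.024495.
z = (p̂ − p₀)/SE = (262/350 − 0.70)/0.024495 ≈ 1.9829.
p-value = P(Z ≥ z) with z = 1.9829 → 0.0237.

p-value = 0.0237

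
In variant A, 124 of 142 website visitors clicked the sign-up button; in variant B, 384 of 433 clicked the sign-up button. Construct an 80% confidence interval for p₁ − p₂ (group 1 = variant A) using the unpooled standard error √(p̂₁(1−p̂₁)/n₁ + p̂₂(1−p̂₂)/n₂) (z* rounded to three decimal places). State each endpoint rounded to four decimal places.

(-0.0544, 0.0272)

p̂₁ = 124/142 = 0.87324, p̂₂ = 384/433 = 0.88684; p̂₁ − p̂₂ = -0.01360.
Unpooled SE = √(p̂₁(1−p̂₁)/n₁ + p̂₂(1−p̂₂)/n₂) = √(0.000779523 + 0.000231773) = 0.031801.
z* = 1.282 at the 80% level. Margin = 1.282·0.031801 = 0.04077.
CI: -0.01360 ± 0.04077 = (-0.0544, 0.0272).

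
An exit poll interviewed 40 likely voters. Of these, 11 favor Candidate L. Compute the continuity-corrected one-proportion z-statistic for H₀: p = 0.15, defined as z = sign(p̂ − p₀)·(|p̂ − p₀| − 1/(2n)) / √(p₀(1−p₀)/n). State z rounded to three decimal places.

z = 1.993

With x = 11 successes in n = 40, p̂ = 0.27500. p̂ − p₀ = 0.125000.
Continuity correction 1/(2n) = 1/80 = 0.012500.
Corrected numerator: |0.125000| − 0.012500 = 0.112500.
Under H₀, SE = √(p₀(1−p₀)/n) = √(0.15·0.85/40) = √0.003187500 = 0.056458.
z = +0.112500/0.056458 = 1.993.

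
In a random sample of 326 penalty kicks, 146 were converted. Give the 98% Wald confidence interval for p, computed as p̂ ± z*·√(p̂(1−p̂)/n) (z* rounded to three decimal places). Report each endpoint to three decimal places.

p̂ = 146/326 = 0.44785.
Standard error of p̂: √(0.247281/326) = √0.000758530 = 0.027541.
The 98% critical value is z* = 2.326.
Margin of error: 2.326 × 0.027541 = 0.06406.
So the interval runs from 0.384 to 0.512.

(0.384, 0.512)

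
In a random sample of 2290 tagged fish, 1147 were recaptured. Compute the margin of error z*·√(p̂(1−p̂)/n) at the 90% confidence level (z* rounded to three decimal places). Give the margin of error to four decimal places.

ME = 0.0172

The sample proportion is 1147/2290 = 0.50087.
SE(p̂) = √(0.50087·0.49913/2290) = 0.010448.
z* = 1.645 at the 90% level.
Margin of error = z*·SE = 1.645 × 0.010448 = 0.0172.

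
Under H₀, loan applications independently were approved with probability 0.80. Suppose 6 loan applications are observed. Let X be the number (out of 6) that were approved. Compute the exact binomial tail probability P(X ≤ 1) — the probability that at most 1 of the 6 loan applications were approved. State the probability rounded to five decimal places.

P = 0.00160

X is binomial with n = 6 and p = 0.80.
P(X ≤ 1) = C(6,0)·0.80^0·0.20^6 + C(6,1)·0.80^1·0.20^5.
= 0.000064 + 0.001536 = 0.00160.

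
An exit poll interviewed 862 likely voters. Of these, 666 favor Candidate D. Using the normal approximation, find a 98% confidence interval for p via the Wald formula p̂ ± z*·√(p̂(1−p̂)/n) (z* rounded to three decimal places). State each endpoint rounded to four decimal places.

p̂ = 666/862 = 0.77262.
SE = √(p̂(1−p̂)/n) = √(0.175677/862) = 0.014276.
For 98% confidence, z* = 2.326.
Margin of error: 2.326 × 0.014276 = 0.03321.
Interval: 0.77262 ± 0.03321 → (0.7394, 0.8058).

(0.7394, 0.8058)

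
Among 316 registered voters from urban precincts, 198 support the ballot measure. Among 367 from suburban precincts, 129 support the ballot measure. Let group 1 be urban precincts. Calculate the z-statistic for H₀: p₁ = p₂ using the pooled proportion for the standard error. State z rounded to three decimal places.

p̂₁ = 198/316 = 0.62658, p̂₂ = 129/367 = 0.35150.
Pooling: p̂ = 327/683 = 0.47877.
SE = √[p̂(1−p̂)(1/n₁+1/n₂)] = √[0.47877·0.52123·(1/316+1/367)] ≈ 0.038336.
z = 0.27508/0.038336 = 7.176.

z = 7.176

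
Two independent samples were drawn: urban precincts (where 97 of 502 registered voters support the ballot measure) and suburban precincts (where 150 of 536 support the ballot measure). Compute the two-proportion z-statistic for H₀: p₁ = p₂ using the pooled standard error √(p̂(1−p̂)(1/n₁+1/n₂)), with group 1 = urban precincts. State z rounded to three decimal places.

z = -3.275

p̂₁ = 97/502 = 0.19323, p̂₂ = 150/536 = 0.27985.
Pooled p̂ = (97+150)/(502+536) = 247/1038 = 0.23796.
Pooled SE = √[0.1813338·0.00385770] ≈ 0.026449.
z = -0.08662/0.026449 = -3.275.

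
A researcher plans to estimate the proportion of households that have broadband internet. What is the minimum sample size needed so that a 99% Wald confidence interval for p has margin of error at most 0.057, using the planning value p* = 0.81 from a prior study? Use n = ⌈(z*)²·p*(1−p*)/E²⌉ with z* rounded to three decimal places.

n = 315

For 99% confidence, z* = 2.576.
p*(1−p*) = 0.81·0.19 = 0.1539.
(z*)²·p*(1−p*)/E² = 6.635776·0.1539/0.003249 = 314.326.
⌈314.326⌉ = 315.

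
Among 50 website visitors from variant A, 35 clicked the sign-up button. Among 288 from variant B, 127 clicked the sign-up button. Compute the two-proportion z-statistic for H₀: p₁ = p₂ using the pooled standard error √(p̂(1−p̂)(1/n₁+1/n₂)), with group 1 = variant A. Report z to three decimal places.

p̂₁ = 35/50 = 0.70000, p̂₂ = 127/288 = 0.44097.
Pooling: p̂ = 162/338 = 0.47929.
SE = √[p̂(1−p̂)(1/n₁+1/n₂)] = √[0.47929·0.52071·(1/50+1/288)] ≈ 0.076537.
z = (p̂₁ − p̂₂)/SE = (0.70000 − 0.44097)/0.076537 = 0.25903/0.076537 = 3.384.

z = 3.384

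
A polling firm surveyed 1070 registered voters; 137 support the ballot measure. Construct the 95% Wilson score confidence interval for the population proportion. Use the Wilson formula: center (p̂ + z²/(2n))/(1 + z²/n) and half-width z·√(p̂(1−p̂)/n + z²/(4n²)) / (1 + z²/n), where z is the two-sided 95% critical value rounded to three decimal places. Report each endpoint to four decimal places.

Here p̂ = 137/1070 = 0.12804 and z = 1.960 (z² = 3.841600).
1 + z²/n = 1.003590.
Center = (0.12804 + 0.001795)/1.003590 = 0.12937.
Radicand: p̂(1−p̂)/n + z²/(4n²) = 0.000104340 + 0.000000839 = 0.000105179.
Half-width = z·√(radicand)/denom = 1.960·0.010256/1.003590 = 0.02003.
So the interval runs from 0.1093 to 0.1494.

(0.1093, 0.1494)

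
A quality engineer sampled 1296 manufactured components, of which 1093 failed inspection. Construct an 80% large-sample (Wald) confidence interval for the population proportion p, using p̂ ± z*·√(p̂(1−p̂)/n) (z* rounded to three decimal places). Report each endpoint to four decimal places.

p̂ = 1093/1296 = 0.84336.
SE(p̂) = √(0.84336·0.15664/1296) = 0.010096.
The 80% critical value is z* = 1.282.
Margin of error: 1.282 × 0.010096 = 0.01294.
CI: 0.84336 ± 0.01294 = (0.8304, 0.8563).

(0.8304, 0.8563)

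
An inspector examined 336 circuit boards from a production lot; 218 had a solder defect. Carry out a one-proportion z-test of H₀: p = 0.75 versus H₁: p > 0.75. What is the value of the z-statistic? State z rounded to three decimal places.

With x = 218 successes in n = 336, p̂ = 0.64881.
Null standard error: √(0.75·0.25/336) = √0.000558036 = 0.023623.
z = (0.64881 − 0.75)/0.023623 = -0.10119/0.023623 = -4.284.

z = -4.284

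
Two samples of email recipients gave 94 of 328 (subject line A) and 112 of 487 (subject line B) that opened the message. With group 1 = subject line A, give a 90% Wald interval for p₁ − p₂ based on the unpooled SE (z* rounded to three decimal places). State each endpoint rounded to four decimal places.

p̂₁ = 0.28659, p̂₂ = 0.22998, so the observed difference is 0.05661.
Unpooled SE = √(p̂₁(1−p̂₁)/n₁ + p̂₂(1−p̂₂)/n₂) = √(0.000623336 + 0.000363632) = 0.031416.
For 90% confidence, z* = 1.645. Margin = 1.645·0.031416 = 0.05168.
So the interval runs from 0.0049 to 0.1083.

(0.0049, 0.1083)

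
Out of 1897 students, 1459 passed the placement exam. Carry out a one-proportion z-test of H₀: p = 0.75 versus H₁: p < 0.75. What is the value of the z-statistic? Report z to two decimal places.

z = 1.92

Sample proportion p̂ = 1459/1897 = 0.76911.
Under H₀, SE = √(p₀(1−p₀)/n) = √(0.75·0.25/1897) = √0.000098840 = 0.009942.
z = (0.76911 − 0.75)/0.009942 = 0.01911/0.009942 = 1.92.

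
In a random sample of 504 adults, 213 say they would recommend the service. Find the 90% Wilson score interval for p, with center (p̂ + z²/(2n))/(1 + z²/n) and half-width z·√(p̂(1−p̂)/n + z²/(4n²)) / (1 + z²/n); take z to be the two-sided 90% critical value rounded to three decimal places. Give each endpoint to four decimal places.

Here p̂ = 213/504 = 0.42262 and z = 1.645 (z² = 2.706025).
1 + z²/n = 1.005369.
Center = (0.42262 + 0.002685)/1.005369 = 0.42303.
Radicand: p̂(1−p̂)/n + z²/(4n²) = 0.000484151 + 0.000002663 = 0.000486814.
Half-width = z·√(radicand)/denom = 1.645·0.022064/1.005369 = 0.03610.
So the interval runs from 0.3869 to 0.4591.

(0.3869, 0.4591)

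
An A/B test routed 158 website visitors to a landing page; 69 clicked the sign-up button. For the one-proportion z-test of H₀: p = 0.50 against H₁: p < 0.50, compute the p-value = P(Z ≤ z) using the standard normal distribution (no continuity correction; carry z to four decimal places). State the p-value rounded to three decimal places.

p-value = 0.056

The sample proportion is 69/158 = 0.43671.
SE₀ = √(0.50·0.50/158) = 0.039778.
z = (p̂ − p₀)/SE = (69/158 − 0.50)/0.039778 ≈ -1.5911.
From the standard normal, P(Z ≤ z) = 0.056.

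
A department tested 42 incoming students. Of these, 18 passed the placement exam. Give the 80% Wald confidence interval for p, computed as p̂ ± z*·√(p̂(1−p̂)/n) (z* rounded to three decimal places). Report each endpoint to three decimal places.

With x = 18 successes in n = 42, p̂ = 0.42857.
SE = √(p̂(1−p̂)/n) = √(0.244898/42) = 0.076360.
z* = 1.282 at the 80% level.
Margin of error: 1.282 × 0.076360 = 0.09789.
Interval: 0.42857 ± 0.09789 → (0.331, 0.526).

(0.331, 0.526)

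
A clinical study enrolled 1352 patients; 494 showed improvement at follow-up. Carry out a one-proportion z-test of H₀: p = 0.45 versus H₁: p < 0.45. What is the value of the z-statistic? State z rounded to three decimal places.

z = -6.254

p̂ = 494/1352 = 0.36538.
Under H₀, SE = √(p₀(1−p₀)/n) = √(0.45·0.55/1352) = √0.000183062 = 0.013530.
z = (p̂ − p₀)/SE = (0.36538 − 0.45)/0.013530 = -6.254.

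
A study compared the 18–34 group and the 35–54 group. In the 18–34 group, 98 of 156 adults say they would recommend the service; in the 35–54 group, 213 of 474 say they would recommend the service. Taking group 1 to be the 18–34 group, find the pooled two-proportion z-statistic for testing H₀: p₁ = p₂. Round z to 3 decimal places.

p̂₁ = 98/156 = 0.62821, p̂₂ = 213/474 = 0.44937.
Pooling: p̂ = 311/630 = 0.49365.
SE = √[p̂(1−p̂)(1/n₁+1/n₂)] = √[0.49365·0.50635·(1/156+1/474)] ≈ 0.046148.
z = 0.17884/0.046148 = 3.875.

z = 3.875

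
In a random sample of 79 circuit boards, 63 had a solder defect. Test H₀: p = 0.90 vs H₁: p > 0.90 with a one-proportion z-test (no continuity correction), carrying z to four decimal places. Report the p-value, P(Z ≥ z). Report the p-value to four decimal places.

p-value = 0.9988

Sample proportion p̂ = 63/79 = 0.79747.
Null standard error: √(0.90·0.10/79) = √0.001139241 = 0.033753.
z = (p̂ − p₀)/SE = (63/79 − 0.90)/0.033753 ≈ -3.0377.
From the standard normal, P(Z ≥ z) = 0.9988.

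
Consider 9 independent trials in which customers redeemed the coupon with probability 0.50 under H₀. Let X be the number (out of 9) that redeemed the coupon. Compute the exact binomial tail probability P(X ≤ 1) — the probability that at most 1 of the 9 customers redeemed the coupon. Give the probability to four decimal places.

X ~ Binomial(n=9, p=0.50).
P(X ≤ 1) = C(9,0)·0.50^0·0.50^9 + C(9,1)·0.50^1·0.50^8.
= 0.001953 + 0.017578 = 0.0195.

P = 0.0195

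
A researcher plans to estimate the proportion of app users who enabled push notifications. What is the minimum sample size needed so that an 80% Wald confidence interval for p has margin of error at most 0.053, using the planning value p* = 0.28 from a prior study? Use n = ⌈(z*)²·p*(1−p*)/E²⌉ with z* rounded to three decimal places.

n = 118

z* = 1.282 at the 80% level.
p*(1−p*) = 0.2016.
(z*)²·p*(1−p*)/E² = 1.643524·0.2016/0.002809 = 117.955.
Rounding up, n = 118.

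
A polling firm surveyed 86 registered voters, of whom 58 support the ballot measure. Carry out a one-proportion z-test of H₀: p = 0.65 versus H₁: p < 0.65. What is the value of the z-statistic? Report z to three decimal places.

z = 0.475

With x = 58 successes in n = 86, p̂ = 0.67442.
SE₀ = √(0.65·0.35/86) = 0.051433.
z = (p̂ − p₀)/SE = (0.67442 − 0.65)/0.051433 = 0.475.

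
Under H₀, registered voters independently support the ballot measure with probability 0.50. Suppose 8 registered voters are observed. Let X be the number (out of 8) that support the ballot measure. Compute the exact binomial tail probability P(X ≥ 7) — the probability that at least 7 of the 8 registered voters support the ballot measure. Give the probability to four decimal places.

X ~ Binomial(n=8, p=0.50).
P(X ≥ 7) = C(8,7)·0.50^7·0.50^1 + C(8,8)·0.50^8·0.50^0.
= 0.031250 + 0.003906 = 0.0352.

P = 0.0352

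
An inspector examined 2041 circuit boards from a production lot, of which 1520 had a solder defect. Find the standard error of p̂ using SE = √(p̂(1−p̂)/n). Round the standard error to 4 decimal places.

Sample proportion p̂ = 1520/2041 = 0.74473.
p̂(1−p̂) = 0.74473·0.25527 = 0.190107.
SE = √(0.190107/2041) = 0.0097.

SE = 0.0097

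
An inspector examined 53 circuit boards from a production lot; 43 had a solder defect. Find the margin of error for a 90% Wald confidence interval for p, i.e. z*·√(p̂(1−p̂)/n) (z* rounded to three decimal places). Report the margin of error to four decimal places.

ME = 0.0884

p̂ = 43/53 = 0.81132.
SE(p̂) = √(0.81132·0.18868/53) = 0.053743.
For 90% confidence, z* = 1.645.
So ME = 0.0884.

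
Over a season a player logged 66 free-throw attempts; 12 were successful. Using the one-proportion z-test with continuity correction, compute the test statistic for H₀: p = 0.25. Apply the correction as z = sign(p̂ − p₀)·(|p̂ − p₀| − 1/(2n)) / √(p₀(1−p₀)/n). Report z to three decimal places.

Sample proportion p̂ = 12/66 = 0.18182. p̂ − p₀ = -0.068182.
1/(2n) = 0.007576.
Corrected numerator: |-0.068182| − 0.007576 = 0.060606.
Under H₀, SE = √(p₀(1−p₀)/n) = √(0.25·0.75/66) = √0.002840909 = 0.053300.
z = (−)0.060606/0.053300 = -1.137.

z = -1.137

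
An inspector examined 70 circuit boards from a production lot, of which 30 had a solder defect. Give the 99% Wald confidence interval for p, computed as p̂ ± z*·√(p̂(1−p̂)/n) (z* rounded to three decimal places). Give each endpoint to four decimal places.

(0.2762, 0.5809)

With x = 30 successes in n = 70, p̂ = 0.42857.
Standard error of p̂: √(0.244898/70) = √0.003498542 = 0.059148.
The 99% critical value is z* = 2.576.
Margin = 2.576·0.059148 = 0.15237.
Interval: 0.42857 ± 0.15237 → (0.2762, 0.5809).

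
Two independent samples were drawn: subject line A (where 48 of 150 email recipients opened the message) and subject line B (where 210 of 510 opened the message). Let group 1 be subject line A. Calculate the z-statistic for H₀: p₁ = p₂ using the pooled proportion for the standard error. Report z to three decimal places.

z = -2.025

p̂₁ = 48/150 = 0.32000, p̂₂ = 210/510 = 0.41176.
Pooled p̂ = (48+210)/(150+510) = 258/660 = 0.39091.
Pooled SE = √[0.2380992·0.00862745] ≈ 0.045323.
z = -0.09176/0.045323 = -2.025.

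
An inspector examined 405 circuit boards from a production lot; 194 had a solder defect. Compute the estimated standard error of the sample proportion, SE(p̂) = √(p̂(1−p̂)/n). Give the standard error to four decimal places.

SE = 0.0248

Sample proportion p̂ = 194/405 = 0.47901.
p̂(1−p̂) = 0.47901·0.52099 = 0.249559.
SE = √(0.249559/405) = 0.0248.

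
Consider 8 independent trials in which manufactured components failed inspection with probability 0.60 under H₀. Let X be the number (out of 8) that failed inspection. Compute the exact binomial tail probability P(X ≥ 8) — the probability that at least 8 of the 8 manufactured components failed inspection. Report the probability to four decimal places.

X ~ Binomial(n=8, p=0.60).
P(X ≥ 8) = C(8,8)·0.60^8·0.40^0.
= 0.016796 = 0.0168.

P = 0.0168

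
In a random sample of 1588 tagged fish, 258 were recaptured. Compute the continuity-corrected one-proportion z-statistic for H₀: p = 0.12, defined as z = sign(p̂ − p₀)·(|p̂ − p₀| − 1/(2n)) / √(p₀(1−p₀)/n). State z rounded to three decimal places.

z = 5.169

p̂ = 258/1588 = 0.16247. p̂ − p₀ = 0.042469.
Continuity correction 1/(2n) = 1/3176 = 0.000315.
Corrected numerator: |0.042469| − 0.000315 = 0.042154.
SE₀ = √(0.12·0.88/1588) = 0.008155.
z = +0.042154/0.008155 = 5.169.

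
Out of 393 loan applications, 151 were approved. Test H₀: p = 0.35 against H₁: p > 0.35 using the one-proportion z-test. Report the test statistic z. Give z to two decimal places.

p̂ = 151/393 = 0.38422.
SE₀ = √(0.35·0.65/393) = 0.024060.
z = (p̂ − p₀)/SE = (0.38422 − 0.35)/0.024060 = 1.42.

z = 1.42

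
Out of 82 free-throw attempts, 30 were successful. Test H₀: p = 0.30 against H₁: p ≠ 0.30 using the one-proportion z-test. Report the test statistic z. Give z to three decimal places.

z = 1.301

p̂ = 30/82 = 0.36585.
Null standard error: √(0.30·0.70/82) = √0.002560976 = 0.050606.
z = (0.36585 − 0.30)/0.050606 = 0.06585/0.050606 = 1.301.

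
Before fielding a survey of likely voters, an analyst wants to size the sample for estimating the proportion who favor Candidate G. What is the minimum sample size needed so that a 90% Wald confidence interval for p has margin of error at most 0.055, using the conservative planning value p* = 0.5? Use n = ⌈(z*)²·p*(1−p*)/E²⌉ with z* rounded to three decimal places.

n = 224

The 90% critical value is z* = 1.645.
p*(1−p*) = 0.50·0.50 = 0.2500.
Required n before rounding: 2.706025 × 0.2500 / 0.055² = 223.638.
Rounding up, n = 224.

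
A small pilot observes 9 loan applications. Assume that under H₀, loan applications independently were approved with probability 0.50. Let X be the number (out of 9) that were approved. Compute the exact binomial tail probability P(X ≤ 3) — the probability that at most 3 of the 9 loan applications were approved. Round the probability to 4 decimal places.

X is binomial with n = 9 and p = 0.50.
P(X ≤ 3) = C(9,0)·0.50^0·0.50^9 + C(9,1)·0.50^1·0.50^8 + C(9,2)·0.50^2·0.50^7 + C(9,3)·0.50^3·0.50^6.
= 0.001953 + 0.017578 + 0.070312 + 0.164062 = 0.2539.

P = 0.2539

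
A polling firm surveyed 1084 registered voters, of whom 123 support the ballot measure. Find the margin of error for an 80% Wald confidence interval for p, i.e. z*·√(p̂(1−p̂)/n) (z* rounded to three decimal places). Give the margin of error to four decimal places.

ME = 0.0123

The sample proportion is 123/1084 = 0.11347.
Standard error of p̂: √(0.100594/1084) = √0.000092798 = 0.009633.
z* = 1.282 at the 80% level.
Margin of error = z*·SE = 1.282 × 0.009633 = 0.0123.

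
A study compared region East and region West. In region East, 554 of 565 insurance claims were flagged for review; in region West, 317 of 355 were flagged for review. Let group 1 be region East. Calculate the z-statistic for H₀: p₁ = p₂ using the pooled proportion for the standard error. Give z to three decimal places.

p̂₁ = 554/565 = 0.98053, p̂₂ = 317/355 = 0.89296.
Pooling: p̂ = 871/920 = 0.94674.
Pooled SE = √[0.0504241·0.00458681] ≈ 0.015208.
z = 0.08757/0.015208 = 5.758.

z = 5.758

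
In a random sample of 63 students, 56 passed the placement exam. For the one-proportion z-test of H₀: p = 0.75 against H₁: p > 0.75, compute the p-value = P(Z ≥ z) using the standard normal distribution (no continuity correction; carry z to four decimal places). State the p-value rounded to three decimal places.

p-value = 0.005

Sample proportion p̂ = 56/63 = 0.88889.
SE₀ = √(0.75·0.25/63) = 0.054554.
Test statistic (full precision, shown to 4 dp): z = (56/63 − 0.75)/SE₀ ≈ 2.5459.
p-value = P(Z ≥ z) with z = 2.5459 → 0.005.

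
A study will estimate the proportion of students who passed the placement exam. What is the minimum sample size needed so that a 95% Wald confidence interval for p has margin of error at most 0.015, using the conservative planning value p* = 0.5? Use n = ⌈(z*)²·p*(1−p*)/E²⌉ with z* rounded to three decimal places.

z* = 1.960 at the 95% level.
p*(1−p*) = 0.2500.
(z*)²·p*(1−p*)/E² = 3.841600·0.2500/0.000225 = 4268.444.
Rounding up, n = 4269.

n = 4269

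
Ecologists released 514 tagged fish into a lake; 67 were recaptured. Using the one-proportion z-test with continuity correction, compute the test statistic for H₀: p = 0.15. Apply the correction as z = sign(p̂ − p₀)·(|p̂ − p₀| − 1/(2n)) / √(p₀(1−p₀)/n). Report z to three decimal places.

The sample proportion is 67/514 = 0.13035. p̂ − p₀ = -0.019650.
Continuity correction 1/(2n) = 1/1028 = 0.000973.
Corrected numerator: |-0.019650| − 0.000973 = 0.018677.
SE₀ = √(0.15·0.85/514) = 0.015750.
z = (−)0.018677/0.015750 = -1.186.

z = -1.186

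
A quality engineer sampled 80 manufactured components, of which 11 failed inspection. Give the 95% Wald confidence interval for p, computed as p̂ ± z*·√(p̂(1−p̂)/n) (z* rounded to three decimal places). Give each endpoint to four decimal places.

Sample proportion p̂ = 11/80 = 0.13750.
Standard error of p̂: √(0.118594/80) = √0.001482422 = 0.038502.
For 95% confidence, z* = 1.960.
Margin of error: 1.960 × 0.038502 = 0.07546.
Interval: 0.13750 ± 0.07546 → (0.0620, 0.2130).

(0.0620, 0.2130)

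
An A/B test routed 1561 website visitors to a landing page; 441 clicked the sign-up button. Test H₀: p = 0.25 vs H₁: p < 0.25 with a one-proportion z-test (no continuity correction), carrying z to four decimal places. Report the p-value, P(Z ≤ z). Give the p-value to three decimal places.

The sample proportion is 441/1561 = 0.28251.
Under H₀, SE = √(p₀(1−p₀)/n) = √(0.25·0.75/1561) = √0.000120115 = 0.010960.
Test statistic (full precision, shown to 4 dp): z = (441/1561 − 0.25)/SE₀ ≈ 2.9664.
From the standard normal, P(Z ≤ z) = 0.998.

p-value = 0.998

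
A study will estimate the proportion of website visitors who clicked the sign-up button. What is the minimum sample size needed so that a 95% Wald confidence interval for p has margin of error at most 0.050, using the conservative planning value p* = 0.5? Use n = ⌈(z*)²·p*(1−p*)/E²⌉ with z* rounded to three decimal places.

For 95% confidence, z* = 1.960.
p*(1−p*) = 0.2500.
(z*)²·p*(1−p*)/E² = 3.841600·0.2500/0.002500 = 384.160.
⌈384.160⌉ = 385.

n = 385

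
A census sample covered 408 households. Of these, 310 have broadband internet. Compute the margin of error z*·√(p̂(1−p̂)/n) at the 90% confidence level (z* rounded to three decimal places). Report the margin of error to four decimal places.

p̂ = 310/408 = 0.75980.
Standard error of p̂: √(0.182502/408) = √0.000447309 = 0.021150.
z* = 1.645 at the 90% level.
So ME = 0.0348.

ME = 0.0348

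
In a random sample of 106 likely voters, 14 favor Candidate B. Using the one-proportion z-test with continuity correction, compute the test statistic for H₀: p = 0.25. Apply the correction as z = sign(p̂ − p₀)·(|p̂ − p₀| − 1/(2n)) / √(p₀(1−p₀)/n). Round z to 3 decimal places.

z = -2.692

With x = 14 successes in n = 106, p̂ = 0.13208. p̂ − p₀ = -0.117925.
Continuity correction 1/(2n) = 1/212 = 0.004717.
Corrected numerator: |-0.117925| − 0.004717 = 0.113208.
Null standard error: √(0.25·0.75/106) = √0.001768868 = 0.042058.
z = (−)0.113208/0.042058 = -2.692.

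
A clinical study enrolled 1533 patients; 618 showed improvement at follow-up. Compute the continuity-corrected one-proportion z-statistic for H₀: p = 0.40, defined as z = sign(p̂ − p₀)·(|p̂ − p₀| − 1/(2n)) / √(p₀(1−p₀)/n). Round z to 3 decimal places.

p̂ = 618/1533 = 0.40313. p̂ − p₀ = 0.003131.
Continuity correction 1/(2n) = 1/3066 = 0.000326.
Corrected numerator: |0.003131| − 0.000326 = 0.002805.
Null standard error: √(0.40·0.60/1533) = √0.000156556 = 0.012512.
z = (+)0.002805/0.012512 = 0.224.

z = 0.224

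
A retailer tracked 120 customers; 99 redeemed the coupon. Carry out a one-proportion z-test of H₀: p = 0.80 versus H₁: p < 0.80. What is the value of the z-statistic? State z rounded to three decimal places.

With x = 99 successes in n = 120, p̂ = 0.82500.
Under H₀, SE = √(p₀(1−p₀)/n) = √(0.80·0.20/120) = √0.001333333 = 0.036515.
z = (p̂ − p₀)/SE = (0.82500 − 0.80)/0.036515 = 0.685.

z = 0.685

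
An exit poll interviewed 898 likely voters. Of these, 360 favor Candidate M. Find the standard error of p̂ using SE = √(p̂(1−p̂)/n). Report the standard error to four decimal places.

With x = 360 successes in n = 898, p̂ = 0.40089.
p̂(1−p̂) = 0.40089·0.59911 = 0.240177.
SE = √(0.240177/898) = 0.0164.

SE = 0.0164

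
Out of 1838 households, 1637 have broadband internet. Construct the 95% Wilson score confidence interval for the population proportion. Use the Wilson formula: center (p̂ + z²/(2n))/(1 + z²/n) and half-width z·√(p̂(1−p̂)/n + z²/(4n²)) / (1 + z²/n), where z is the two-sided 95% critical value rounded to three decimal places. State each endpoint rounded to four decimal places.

p̂ = 1637/1838 = 0.89064; z = 1.960, so z² = 3.841600.
Denominator 1 + z²/n = 1 + 3.841600/1838 = 1.002090.
Center = (0.89064 + 0.001045)/1.002090 = 0.88983.
Radicand: p̂(1−p̂)/n + z²/(4n²) = 0.000052992 + 0.000000284 = 0.000053276.
Half-width = 1.960·√0.000053276/1.002090 = 0.01428.
CI: 0.88983 ± 0.01428 = (0.8756, 0.9041).

(0.8756, 0.9041)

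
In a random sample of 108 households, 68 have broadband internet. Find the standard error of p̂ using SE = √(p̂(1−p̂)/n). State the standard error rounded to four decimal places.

SE = 0.0465

With x = 68 successes in n = 108, p̂ = 0.62963.
p̂(1−p̂) = 0.62963·0.37037 = 0.233196.
SE = √(0.233196/108) = 0.0465.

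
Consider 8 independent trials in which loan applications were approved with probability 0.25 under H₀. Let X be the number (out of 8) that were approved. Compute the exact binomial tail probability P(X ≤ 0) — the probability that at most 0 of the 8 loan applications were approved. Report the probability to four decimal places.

P = 0.1001

X ~ Binomial(n=8, p=0.25).
P(X ≤ 0) = C(8,0)·0.25^0·0.75^8.
= 0.100113 = 0.1001.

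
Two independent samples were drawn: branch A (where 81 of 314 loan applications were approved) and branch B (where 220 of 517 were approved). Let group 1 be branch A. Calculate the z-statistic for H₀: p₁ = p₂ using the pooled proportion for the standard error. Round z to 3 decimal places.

z = -4.873

p̂₁ = 81/314 = 0.25796, p̂₂ = 220/517 = 0.42553.
Pooled p̂ = (81+220)/(314+517) = 301/831 = 0.36221.
SE = √[p̂(1−p̂)(1/n₁+1/n₂)] = √[0.36221·0.63779·(1/314+1/517)] ≈ 0.034388.
z = (p̂₁ − p̂₂)/SE = (0.25796 − 0.42553)/0.034388 = -0.16757/0.034388 = -4.873.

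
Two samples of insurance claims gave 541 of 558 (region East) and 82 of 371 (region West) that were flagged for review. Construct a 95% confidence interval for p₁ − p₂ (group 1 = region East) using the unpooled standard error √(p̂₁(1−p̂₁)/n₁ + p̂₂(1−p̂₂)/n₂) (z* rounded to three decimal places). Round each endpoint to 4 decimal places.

p̂₁ = 541/558 = 0.96953, p̂₂ = 82/371 = 0.22102; p̂₁ − p̂₂ = 0.74851.
SE = √(0.000052935 + 0.000464077) = √0.000517012 = 0.022738.
For 95% confidence, z* = 1.960. Margin = 1.960·0.022738 = 0.04457.
So the interval runs from 0.7039 to 0.7931.

(0.7039, 0.7931)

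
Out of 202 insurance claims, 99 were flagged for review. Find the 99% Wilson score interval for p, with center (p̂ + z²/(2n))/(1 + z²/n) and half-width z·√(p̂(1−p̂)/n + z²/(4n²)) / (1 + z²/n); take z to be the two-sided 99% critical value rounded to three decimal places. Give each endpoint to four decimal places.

p̂ = 99/202 = 0.49010; z = 2.576, so z² = 6.635776.
1 + z²/n = 1.032850.
Adjusted center: (0.49010 + z²/(2n))/1.032850 = 0.49041.
Radicand: p̂(1−p̂)/n + z²/(4n²) = 0.001237138 + 0.000040656 = 0.001277794.
Half-width = z·√(radicand)/denom = 2.576·0.035746/1.032850 = 0.08915.
So the interval runs from 0.4013 to 0.5796.

(0.4013, 0.5796)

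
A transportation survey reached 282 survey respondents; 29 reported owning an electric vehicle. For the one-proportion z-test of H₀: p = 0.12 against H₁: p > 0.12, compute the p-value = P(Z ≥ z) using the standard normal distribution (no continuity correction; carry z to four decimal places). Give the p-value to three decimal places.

Sample proportion p̂ = 29/282 = 0.10284.
SE₀ = √(0.12·0.88/282) = 0.019351.
z = (p̂ − p₀)/SE = (29/282 − 0.12)/0.019351 ≈ -0.8869.
p-value = P(Z ≥ z) with z = -0.8869 → 0.812.

p-value = 0.812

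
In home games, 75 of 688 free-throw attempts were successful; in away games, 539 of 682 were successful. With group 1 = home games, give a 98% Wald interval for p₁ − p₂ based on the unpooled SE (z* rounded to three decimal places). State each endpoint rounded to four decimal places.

(-0.7269, -0.6357)

p̂₁ = 0.10901, p̂₂ = 0.79032, so the observed difference is -0.68131.
Unpooled SE = √(p̂₁(1−p̂₁)/n₁ + p̂₂(1−p̂₂)/n₂) = √(0.000141175 + 0.000242981) = 0.019600.
z* = 2.326 at the 98% level. Margin = 2.326·0.019600 = 0.04559.
Interval: -0.68131 ± 0.04559 → (-0.7269, -0.6357).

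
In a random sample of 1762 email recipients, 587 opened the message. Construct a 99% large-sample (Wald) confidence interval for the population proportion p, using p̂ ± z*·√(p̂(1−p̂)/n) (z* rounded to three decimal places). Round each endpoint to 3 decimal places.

The sample proportion is 587/1762 = 0.33314.
SE = √(p̂(1−p̂)/n) = √(0.222159/1762) = 0.011229.
The 99% critical value is z* = 2.576.
Margin of error: 2.576 × 0.011229 = 0.02893.
CI: 0.33314 ± 0.02893 = (0.304, 0.362).

(0.304, 0.362)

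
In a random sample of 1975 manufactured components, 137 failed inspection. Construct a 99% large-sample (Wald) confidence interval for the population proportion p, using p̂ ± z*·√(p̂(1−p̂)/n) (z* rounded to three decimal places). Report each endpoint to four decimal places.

Sample proportion p̂ = 137/1975 = 0.06937.
SE = √(p̂(1−p̂)/n) = √(0.064555/1975) = 0.005717.
z* = 2.576 at the 99% level.
Margin of error: 2.576 × 0.005717 = 0.01473.
So the interval runs from 0.0546 to 0.0841.

(0.0546, 0.0841)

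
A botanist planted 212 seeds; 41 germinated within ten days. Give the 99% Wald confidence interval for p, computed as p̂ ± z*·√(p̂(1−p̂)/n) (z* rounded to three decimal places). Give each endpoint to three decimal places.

The sample proportion is 41/212 = 0.19340.
Standard error of p̂: √(0.155994/212) = √0.000735821 = 0.027126.
The 99% critical value is z* = 2.576.
Margin of error: 2.576 × 0.027126 = 0.06988.
So the interval runs from 0.124 to 0.263.

(0.124, 0.263)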